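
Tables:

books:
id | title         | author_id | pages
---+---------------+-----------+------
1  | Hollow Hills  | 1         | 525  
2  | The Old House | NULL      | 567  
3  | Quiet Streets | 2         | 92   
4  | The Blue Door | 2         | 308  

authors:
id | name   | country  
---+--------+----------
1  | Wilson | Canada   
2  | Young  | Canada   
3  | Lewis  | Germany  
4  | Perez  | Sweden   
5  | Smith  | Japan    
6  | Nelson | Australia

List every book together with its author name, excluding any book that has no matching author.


INNER JOIN keeps only books rows whose author_id matches an id in authors. Walk through each book:
  - book 1 (Hollow Hills): author_id=1 -> matches Wilson
  - book 2 (The Old House): author_id=NULL, no match -> dropped
  - book 3 (Quiet Streets): author_id=2 -> matches Young
  - book 4 (The Blue Door): author_id=2 -> matches Young
So 1 of 4 rows is dropped.

SQL:
SELECT a.title, b.name AS author
FROM books a
INNER JOIN authors b ON a.author_id = b.id

Result:
title         | author
--------------+-------
Hollow Hills  | Wilson
Quiet Streets | Young 
The Blue Door | Young 


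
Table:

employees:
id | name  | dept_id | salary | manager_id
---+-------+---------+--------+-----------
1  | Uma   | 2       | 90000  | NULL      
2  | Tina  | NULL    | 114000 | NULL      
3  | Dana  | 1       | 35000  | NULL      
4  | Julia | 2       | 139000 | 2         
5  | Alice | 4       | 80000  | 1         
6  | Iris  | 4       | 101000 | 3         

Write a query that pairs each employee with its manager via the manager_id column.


This is a self-join: employees is joined to a second copy of itself, matching each row's manager_id to another row's id. Use LEFT JOIN so rows with manager_id=NULL are kept.
  - employee 1 (Uma): manager_id=NULL -> NULL
  - employee 2 (Tina): manager_id=NULL -> NULL
  - employee 3 (Dana): manager_id=NULL -> NULL
  - employee 4 (Julia): manager_id=2 -> Tina
  - employee 5 (Alice): manager_id=1 -> Uma
  - employee 6 (Iris): manager_id=3 -> Dana

SQL:
SELECT a.name AS item, b.name AS manager
FROM employees a
LEFT JOIN employees b ON a.manager_id = b.id

Result:
item  | manager
------+--------
Uma   | NULL   
Tina  | NULL   
Dana  | NULL   
Julia | Tina   
Alice | Uma    
Iris  | Dana   


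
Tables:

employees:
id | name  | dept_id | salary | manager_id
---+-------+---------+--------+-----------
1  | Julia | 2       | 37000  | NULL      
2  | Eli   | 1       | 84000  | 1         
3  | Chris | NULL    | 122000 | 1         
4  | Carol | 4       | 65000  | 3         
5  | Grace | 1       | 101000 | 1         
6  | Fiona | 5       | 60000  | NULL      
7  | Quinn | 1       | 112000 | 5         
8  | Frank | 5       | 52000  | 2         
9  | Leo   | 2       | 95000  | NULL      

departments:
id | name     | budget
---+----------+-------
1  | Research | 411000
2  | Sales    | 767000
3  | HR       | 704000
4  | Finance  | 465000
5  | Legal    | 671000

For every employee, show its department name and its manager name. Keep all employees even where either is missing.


Two LEFT JOINs from the same base table employees: one to departments via dept_id, one to employees itself via manager_id. Both are LEFT so every employee is preserved.
Match against departments:
  - employee 1 (Julia): dept_id=2 -> matches Sales
  - employee 2 (Eli): dept_id=1 -> matches Research
  - employee 3 (Chris): dept_id=NULL, no match -> kept with NULL
  - employee 4 (Carol): dept_id=4 -> matches Finance
  - employee 5 (Grace): dept_id=1 -> matches Research
  - employee 6 (Fiona): dept_id=5 -> matches Legal
  - employee 7 (Quinn): dept_id=1 -> matches Research
  - employee 8 (Frank): dept_id=5 -> matches Legal
  - employee 9 (Leo): dept_id=2 -> matches Sales
Match against employees (self):
  - employee 1 (Julia): manager_id=NULL -> NULL
  - employee 2 (Eli): manager_id=1 -> Julia
  - employee 3 (Chris): manager_id=1 -> Julia
  - employee 4 (Carol): manager_id=3 -> Chris
  - employee 5 (Grace): manager_id=1 -> Julia
  - employee 6 (Fiona): manager_id=NULL -> NULL
  - employee 7 (Quinn): manager_id=5 -> Grace
  - employee 8 (Frank): manager_id=2 -> Eli
  - employee 9 (Leo): manager_id=NULL -> NULL

SQL:
SELECT a.name, b.name AS department, c.name AS manager
FROM employees a
LEFT JOIN departments b ON a.dept_id = b.id
LEFT JOIN employees c ON a.manager_id = c.id

Result:
name  | department | manager
------+------------+--------
Julia | Sales      | NULL   
Eli   | Research   | Julia  
Chris | NULL       | Julia  
Carol | Finance    | Chris  
Grace | Research   | Julia  
Fiona | Legal      | NULL   
Quinn | Research   | Grace  
Frank | Legal      | Eli    
Leo   | Sales      | NULL   


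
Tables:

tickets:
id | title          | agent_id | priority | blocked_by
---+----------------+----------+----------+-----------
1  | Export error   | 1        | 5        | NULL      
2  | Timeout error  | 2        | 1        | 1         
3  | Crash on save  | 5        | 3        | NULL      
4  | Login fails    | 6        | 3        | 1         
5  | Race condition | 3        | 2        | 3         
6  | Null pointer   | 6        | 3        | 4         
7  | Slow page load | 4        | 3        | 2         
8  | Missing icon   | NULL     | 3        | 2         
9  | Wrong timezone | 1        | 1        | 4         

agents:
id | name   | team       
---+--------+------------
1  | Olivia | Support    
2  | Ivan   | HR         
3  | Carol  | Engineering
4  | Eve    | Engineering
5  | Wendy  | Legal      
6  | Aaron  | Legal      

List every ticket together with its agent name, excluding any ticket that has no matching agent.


INNER JOIN keeps only tickets rows whose agent_id matches an id in agents. Walk through each ticket:
  - ticket 1 (Export error): agent_id=1 -> matches Olivia
  - ticket 2 (Timeout error): agent_id=2 -> matches Ivan
  - ticket 3 (Crash on save): agent_id=5 -> matches Wendy
  - ticket 4 (Login fails): agent_id=6 -> matches Aaron
  - ticket 5 (Race condition): agent_id=3 -> matches Carol
  - ticket 6 (Null pointer): agent_id=6 -> matches Aaron
  - ticket 7 (Slow page load): agent_id=4 -> matches Eve
  - ticket 8 (Missing icon): agent_id=NULL, no match -> dropped
  - ticket 9 (Wrong timezone): agent_id=1 -> matches Olivia
So 1 of 9 rows is dropped.

SQL:
SELECT a.title, b.name AS agent
FROM tickets a
INNER JOIN agents b ON a.agent_id = b.id

Result:
title          | agent 
---------------+-------
Export error   | Olivia
Timeout error  | Ivan  
Crash on save  | Wendy 
Login fails    | Aaron 
Race condition | Carol 
Null pointer   | Aaron 
Slow page load | Eve   
Wrong timezone | Olivia


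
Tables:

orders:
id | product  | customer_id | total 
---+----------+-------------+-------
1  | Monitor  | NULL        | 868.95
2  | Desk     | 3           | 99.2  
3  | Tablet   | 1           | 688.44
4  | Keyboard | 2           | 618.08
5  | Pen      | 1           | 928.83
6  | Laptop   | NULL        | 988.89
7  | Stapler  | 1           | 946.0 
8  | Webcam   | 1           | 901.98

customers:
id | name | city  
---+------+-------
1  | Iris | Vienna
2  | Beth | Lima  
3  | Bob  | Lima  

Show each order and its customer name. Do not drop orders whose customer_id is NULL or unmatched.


LEFT JOIN keeps every row from orders (the left table); where customer_id has no match in customers, the customer columns become NULL. Walk through each order:
  - order 1 (Monitor): customer_id=NULL, no match -> kept with NULL
  - order 2 (Desk): customer_id=3 -> matches Bob
  - order 3 (Tablet): customer_id=1 -> matches Iris
  - order 4 (Keyboard): customer_id=2 -> matches Beth
  - order 5 (Pen): customer_id=1 -> matches Iris
  - order 6 (Laptop): customer_id=NULL, no match -> kept with NULL
  - order 7 (Stapler): customer_id=1 -> matches Iris
  - order 8 (Webcam): customer_id=1 -> matches Iris
All 8 rows appear; 2 have NULL customer.

SQL:
SELECT a.product, b.name AS customer
FROM orders a
LEFT JOIN customers b ON a.customer_id = b.id

Result:
product  | customer
---------+---------
Monitor  | NULL    
Desk     | Bob     
Tablet   | Iris    
Keyboard | Beth    
Pen      | Iris    
Laptop   | NULL    
Stapler  | Iris    
Webcam   | Iris    


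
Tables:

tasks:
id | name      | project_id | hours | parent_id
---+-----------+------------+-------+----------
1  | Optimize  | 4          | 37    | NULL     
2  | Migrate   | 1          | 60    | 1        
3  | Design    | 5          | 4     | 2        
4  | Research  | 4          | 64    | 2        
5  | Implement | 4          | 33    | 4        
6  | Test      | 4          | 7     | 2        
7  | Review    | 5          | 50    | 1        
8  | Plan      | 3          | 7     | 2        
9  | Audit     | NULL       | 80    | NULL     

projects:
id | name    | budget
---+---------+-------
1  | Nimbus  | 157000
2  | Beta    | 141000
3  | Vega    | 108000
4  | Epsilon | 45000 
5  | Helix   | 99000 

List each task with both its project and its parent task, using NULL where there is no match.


Two LEFT JOINs from the same base table tasks: one to projects via project_id, one to tasks itself via parent_id. Both are LEFT so every task is preserved.
Match against projects:
  - task 1 (Optimize): project_id=4 -> matches Epsilon
  - task 2 (Migrate): project_id=1 -> matches Nimbus
  - task 3 (Design): project_id=5 -> matches Helix
  - task 4 (Research): project_id=4 -> matches Epsilon
  - task 5 (Implement): project_id=4 -> matches Epsilon
  - task 6 (Test): project_id=4 -> matches Epsilon
  - task 7 (Review): project_id=5 -> matches Helix
  - task 8 (Plan): project_id=3 -> matches Vega
  - task 9 (Audit): project_id=NULL, no match -> kept with NULL
Match against tasks (self):
  - task 1 (Optimize): parent_id=NULL -> NULL
  - task 2 (Migrate): parent_id=1 -> Optimize
  - task 3 (Design): parent_id=2 -> Migrate
  - task 4 (Research): parent_id=2 -> Migrate
  - task 5 (Implement): parent_id=4 -> Research
  - task 6 (Test): parent_id=2 -> Migrate
  - task 7 (Review): parent_id=1 -> Optimize
  - task 8 (Plan): parent_id=2 -> Migrate
  - task 9 (Audit): parent_id=NULL -> NULL

SQL:
SELECT a.name, b.name AS project, c.name AS parent
FROM tasks a
LEFT JOIN projects b ON a.project_id = b.id
LEFT JOIN tasks c ON a.parent_id = c.id

Result:
name      | project | parent  
----------+---------+---------
Optimize  | Epsilon | NULL    
Migrate   | Nimbus  | Optimize
Design    | Helix   | Migrate 
Research  | Epsilon | Migrate 
Implement | Epsilon | Research
Test      | Epsilon | Migrate 
Review    | Helix   | Optimize
Plan      | Vega    | Migrate 
Audit     | NULL    | NULL    


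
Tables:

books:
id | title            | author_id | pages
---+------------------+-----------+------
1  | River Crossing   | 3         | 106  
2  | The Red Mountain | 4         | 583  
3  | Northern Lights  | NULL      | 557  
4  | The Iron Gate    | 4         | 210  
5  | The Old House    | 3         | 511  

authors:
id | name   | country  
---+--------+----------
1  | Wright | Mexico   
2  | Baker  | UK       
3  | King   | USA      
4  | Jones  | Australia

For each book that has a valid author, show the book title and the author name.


INNER JOIN keeps only books rows whose author_id matches an id in authors. Walk through each book:
  - book 1 (River Crossing): author_id=3 -> matches King
  - book 2 (The Red Mountain): author_id=4 -> matches Jones
  - book 3 (Northern Lights): author_id=NULL, no match -> dropped
  - book 4 (The Iron Gate): author_id=4 -> matches Jones
  - book 5 (The Old House): author_id=3 -> matches King
So 1 of 5 rows is dropped.

SQL:
SELECT a.title, b.name AS author
FROM books a
INNER JOIN authors b ON a.author_id = b.id

Result:
title            | author
-----------------+-------
River Crossing   | King  
The Red Mountain | Jones 
The Iron Gate    | Jones 
The Old House    | King  


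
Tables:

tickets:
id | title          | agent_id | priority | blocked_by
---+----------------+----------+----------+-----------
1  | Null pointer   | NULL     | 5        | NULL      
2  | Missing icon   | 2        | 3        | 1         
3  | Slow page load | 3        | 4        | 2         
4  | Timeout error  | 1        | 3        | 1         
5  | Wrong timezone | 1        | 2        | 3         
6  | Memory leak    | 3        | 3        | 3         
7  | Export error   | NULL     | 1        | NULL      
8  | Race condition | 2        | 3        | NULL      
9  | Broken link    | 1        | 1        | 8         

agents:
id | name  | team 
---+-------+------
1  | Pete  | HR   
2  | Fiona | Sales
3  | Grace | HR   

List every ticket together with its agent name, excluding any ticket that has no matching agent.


INNER JOIN keeps only tickets rows whose agent_id matches an id in agents. Walk through each ticket:
  - ticket 1 (Null pointer): agent_id=NULL, no match -> dropped
  - ticket 2 (Missing icon): agent_id=2 -> matches Fiona
  - ticket 3 (Slow page load): agent_id=3 -> matches Grace
  - ticket 4 (Timeout error): agent_id=1 -> matches Pete
  - ticket 5 (Wrong timezone): agent_id=1 -> matches Pete
  - ticket 6 (Memory leak): agent_id=3 -> matches Grace
  - ticket 7 (Export error): agent_id=NULL, no match -> dropped
  - ticket 8 (Race condition): agent_id=2 -> matches Fiona
  - ticket 9 (Broken link): agent_id=1 -> matches Pete
So 2 of 9 rows are dropped.

SQL:
SELECT a.title, b.name AS agent
FROM tickets a
INNER JOIN agents b ON a.agent_id = b.id

Result:
title          | agent
---------------+------
Missing icon   | Fiona
Slow page load | Grace
Timeout error  | Pete 
Wrong timezone | Pete 
Memory leak    | Grace
Race condition | Fiona
Broken link    | Pete 


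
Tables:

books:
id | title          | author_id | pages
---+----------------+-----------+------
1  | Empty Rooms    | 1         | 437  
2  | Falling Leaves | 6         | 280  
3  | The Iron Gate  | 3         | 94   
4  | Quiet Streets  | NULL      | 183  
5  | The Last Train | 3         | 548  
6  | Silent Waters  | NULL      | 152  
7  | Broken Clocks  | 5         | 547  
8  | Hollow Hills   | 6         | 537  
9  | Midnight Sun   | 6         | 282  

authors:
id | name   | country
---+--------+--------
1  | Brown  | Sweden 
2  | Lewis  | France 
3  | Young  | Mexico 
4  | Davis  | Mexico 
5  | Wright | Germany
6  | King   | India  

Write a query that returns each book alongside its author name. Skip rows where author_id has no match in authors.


INNER JOIN keeps only books rows whose author_id matches an id in authors. Walk through each book:
  - book 1 (Empty Rooms): author_id=1 -> matches Brown
  - book 2 (Falling Leaves): author_id=6 -> matches King
  - book 3 (The Iron Gate): author_id=3 -> matches Young
  - book 4 (Quiet Streets): author_id=NULL, no match -> dropped
  - book 5 (The Last Train): author_id=3 -> matches Young
  - book 6 (Silent Waters): author_id=NULL, no match -> dropped
  - book 7 (Broken Clocks): author_id=5 -> matches Wright
  - book 8 (Hollow Hills): author_id=6 -> matches King
  - book 9 (Midnight Sun): author_id=6 -> matches King
So 2 of 9 rows are dropped.

SQL:
SELECT a.title, b.name AS author
FROM books a
INNER JOIN authors b ON a.author_id = b.id

Result:
title          | author
---------------+-------
Empty Rooms    | Brown 
Falling Leaves | King  
The Iron Gate  | Young 
The Last Train | Young 
Broken Clocks  | Wright
Hollow Hills   | King  
Midnight Sun   | King  


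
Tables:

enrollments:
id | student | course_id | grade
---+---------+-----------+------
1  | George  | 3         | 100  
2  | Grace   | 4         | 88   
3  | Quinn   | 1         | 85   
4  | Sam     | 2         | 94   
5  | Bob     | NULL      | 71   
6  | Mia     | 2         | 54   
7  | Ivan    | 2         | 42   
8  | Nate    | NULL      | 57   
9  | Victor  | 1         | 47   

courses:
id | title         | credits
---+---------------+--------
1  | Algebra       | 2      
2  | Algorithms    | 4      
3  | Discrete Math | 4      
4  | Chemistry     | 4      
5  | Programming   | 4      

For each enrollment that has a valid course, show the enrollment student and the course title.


INNER JOIN keeps only enrollments rows whose course_id matches an id in courses. Walk through each enrollment:
  - enrollment 1 (George): course_id=3 -> matches Discrete Math
  - enrollment 2 (Grace): course_id=4 -> matches Chemistry
  - enrollment 3 (Quinn): course_id=1 -> matches Algebra
  - enrollment 4 (Sam): course_id=2 -> matches Algorithms
  - enrollment 5 (Bob): course_id=NULL, no match -> dropped
  - enrollment 6 (Mia): course_id=2 -> matches Algorithms
  - enrollment 7 (Ivan): course_id=2 -> matches Algorithms
  - enrollment 8 (Nate): course_id=NULL, no match -> dropped
  - enrollment 9 (Victor): course_id=1 -> matches Algebra
So 2 of 9 rows are dropped.

SQL:
SELECT a.student, b.title AS course
FROM enrollments a
INNER JOIN courses b ON a.course_id = b.id

Result:
student | course       
--------+--------------
George  | Discrete Math
Grace   | Chemistry    
Quinn   | Algebra      
Sam     | Algorithms   
Mia     | Algorithms   
Ivan    | Algorithms   
Victor  | Algebra      


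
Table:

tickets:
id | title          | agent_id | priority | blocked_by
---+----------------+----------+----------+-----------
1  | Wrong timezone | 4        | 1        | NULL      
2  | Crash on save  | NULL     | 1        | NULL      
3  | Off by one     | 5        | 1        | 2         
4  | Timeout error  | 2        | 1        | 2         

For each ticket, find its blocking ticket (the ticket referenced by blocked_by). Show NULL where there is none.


This is a self-join: tickets is joined to a second copy of itself, matching each row's blocked_by to another row's id. Use LEFT JOIN so rows with blocked_by=NULL are kept.
  - ticket 1 (Wrong timezone): blocked_by=NULL -> NULL
  - ticket 2 (Crash on save): blocked_by=NULL -> NULL
  - ticket 3 (Off by one): blocked_by=2 -> Crash on save
  - ticket 4 (Timeout error): blocked_by=2 -> Crash on save

SQL:
SELECT a.title AS item, b.title AS blocked_by
FROM tickets a
LEFT JOIN tickets b ON a.blocked_by = b.id

Result:
item           | blocked_by   
---------------+--------------
Wrong timezone | NULL         
Crash on save  | NULL         
Off by one     | Crash on save
Timeout error  | Crash on save


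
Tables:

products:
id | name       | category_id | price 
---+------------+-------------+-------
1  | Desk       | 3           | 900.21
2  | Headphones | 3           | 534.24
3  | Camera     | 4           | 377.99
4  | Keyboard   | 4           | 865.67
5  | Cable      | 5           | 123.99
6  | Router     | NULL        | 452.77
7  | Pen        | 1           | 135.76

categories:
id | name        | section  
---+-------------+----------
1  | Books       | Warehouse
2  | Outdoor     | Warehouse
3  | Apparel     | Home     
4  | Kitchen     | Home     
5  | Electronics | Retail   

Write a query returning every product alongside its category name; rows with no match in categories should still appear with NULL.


LEFT JOIN keeps every row from products (the left table); where category_id has no match in categories, the category columns become NULL. Walk through each product:
  - product 1 (Desk): category_id=3 -> matches Apparel
  - product 2 (Headphones): category_id=3 -> matches Apparel
  - product 3 (Camera): category_id=4 -> matches Kitchen
  - product 4 (Keyboard): category_id=4 -> matches Kitchen
  - product 5 (Cable): category_id=5 -> matches Electronics
  - product 6 (Router): category_id=NULL, no match -> kept with NULL
  - product 7 (Pen): category_id=1 -> matches Books
All 7 rows appear; 1 has NULL category.

SQL:
SELECT a.name, b.name AS category
FROM products a
LEFT JOIN categories b ON a.category_id = b.id

Result:
name       | category   
-----------+------------
Desk       | Apparel    
Headphones | Apparel    
Camera     | Kitchen    
Keyboard   | Kitchen    
Cable      | Electronics
Router     | NULL       
Pen        | Books      


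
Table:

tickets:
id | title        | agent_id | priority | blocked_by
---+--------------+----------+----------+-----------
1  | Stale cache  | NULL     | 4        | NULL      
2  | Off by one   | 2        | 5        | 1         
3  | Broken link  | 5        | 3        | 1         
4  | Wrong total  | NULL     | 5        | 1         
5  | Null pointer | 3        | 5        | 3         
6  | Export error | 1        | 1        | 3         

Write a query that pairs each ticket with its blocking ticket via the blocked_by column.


This is a self-join: tickets is joined to a second copy of itself, matching each row's blocked_by to another row's id. Use LEFT JOIN so rows with blocked_by=NULL are kept.
  - ticket 1 (Stale cache): blocked_by=NULL -> NULL
  - ticket 2 (Off by one): blocked_by=1 -> Stale cache
  - ticket 3 (Broken link): blocked_by=1 -> Stale cache
  - ticket 4 (Wrong total): blocked_by=1 -> Stale cache
  - ticket 5 (Null pointer): blocked_by=3 -> Broken link
  - ticket 6 (Export error): blocked_by=3 -> Broken link

SQL:
SELECT a.title AS item, b.title AS blocked_by
FROM tickets a
LEFT JOIN tickets b ON a.blocked_by = b.id

Result:
item         | blocked_by 
-------------+------------
Stale cache  | NULL       
Off by one   | Stale cache
Broken link  | Stale cache
Wrong total  | Stale cache
Null pointer | Broken link
Export error | Broken link


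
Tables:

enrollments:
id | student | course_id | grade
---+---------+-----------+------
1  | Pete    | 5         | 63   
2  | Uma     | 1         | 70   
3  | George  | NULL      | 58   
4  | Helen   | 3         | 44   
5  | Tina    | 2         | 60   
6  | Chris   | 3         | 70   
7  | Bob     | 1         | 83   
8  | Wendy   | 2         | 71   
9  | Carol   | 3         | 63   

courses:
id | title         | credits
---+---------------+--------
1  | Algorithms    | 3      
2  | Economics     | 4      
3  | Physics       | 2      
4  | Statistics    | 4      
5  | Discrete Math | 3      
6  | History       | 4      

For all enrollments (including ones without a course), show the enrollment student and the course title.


LEFT JOIN keeps every row from enrollments (the left table); where course_id has no match in courses, the course columns become NULL. Walk through each enrollment:
  - enrollment 1 (Pete): course_id=5 -> matches Discrete Math
  - enrollment 2 (Uma): course_id=1 -> matches Algorithms
  - enrollment 3 (George): course_id=NULL, no match -> kept with NULL
  - enrollment 4 (Helen): course_id=3 -> matches Physics
  - enrollment 5 (Tina): course_id=2 -> matches Economics
  - enrollment 6 (Chris): course_id=3 -> matches Physics
  - enrollment 7 (Bob): course_id=1 -> matches Algorithms
  - enrollment 8 (Wendy): course_id=2 -> matches Economics
  - enrollment 9 (Carol): course_id=3 -> matches Physics
All 9 rows appear; 1 has NULL course.

SQL:
SELECT a.student, b.title AS course
FROM enrollments a
LEFT JOIN courses b ON a.course_id = b.id

Result:
student | course       
--------+--------------
Pete    | Discrete Math
Uma     | Algorithms   
George  | NULL         
Helen   | Physics      
Tina    | Economics    
Chris   | Physics      
Bob     | Algorithms   
Wendy   | Economics    
Carol   | Physics      


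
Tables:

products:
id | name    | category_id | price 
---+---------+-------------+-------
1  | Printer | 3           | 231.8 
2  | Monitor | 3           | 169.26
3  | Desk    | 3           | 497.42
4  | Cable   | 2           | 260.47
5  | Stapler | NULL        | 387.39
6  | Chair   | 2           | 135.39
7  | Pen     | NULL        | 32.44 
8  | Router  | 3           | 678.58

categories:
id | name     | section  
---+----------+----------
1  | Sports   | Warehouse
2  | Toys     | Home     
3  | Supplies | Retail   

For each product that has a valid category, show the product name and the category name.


INNER JOIN keeps only products rows whose category_id matches an id in categories. Walk through each product:
  - product 1 (Printer): category_id=3 -> matches Supplies
  - product 2 (Monitor): category_id=3 -> matches Supplies
  - product 3 (Desk): category_id=3 -> matches Supplies
  - product 4 (Cable): category_id=2 -> matches Toys
  - product 5 (Stapler): category_id=NULL, no match -> dropped
  - product 6 (Chair): category_id=2 -> matches Toys
  - product 7 (Pen): category_id=NULL, no match -> dropped
  - product 8 (Router): category_id=3 -> matches Supplies
So 2 of 8 rows are dropped.

SQL:
SELECT a.name, b.name AS category
FROM products a
INNER JOIN categories b ON a.category_id = b.id

Result:
name    | category
--------+---------
Printer | Supplies
Monitor | Supplies
Desk    | Supplies
Cable   | Toys    
Chair   | Toys    
Router  | Supplies


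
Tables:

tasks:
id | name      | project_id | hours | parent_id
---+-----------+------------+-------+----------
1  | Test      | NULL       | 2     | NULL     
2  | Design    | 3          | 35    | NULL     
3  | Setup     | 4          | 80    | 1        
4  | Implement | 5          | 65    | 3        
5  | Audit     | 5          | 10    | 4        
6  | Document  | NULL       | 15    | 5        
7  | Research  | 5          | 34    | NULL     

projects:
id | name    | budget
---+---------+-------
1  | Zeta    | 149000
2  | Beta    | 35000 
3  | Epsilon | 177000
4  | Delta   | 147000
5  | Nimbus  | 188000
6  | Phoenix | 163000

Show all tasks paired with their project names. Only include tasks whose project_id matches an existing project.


INNER JOIN keeps only tasks rows whose project_id matches an id in projects. Walk through each task:
  - task 1 (Test): project_id=NULL, no match -> dropped
  - task 2 (Design): project_id=3 -> matches Epsilon
  - task 3 (Setup): project_id=4 -> matches Delta
  - task 4 (Implement): project_id=5 -> matches Nimbus
  - task 5 (Audit): project_id=5 -> matches Nimbus
  - task 6 (Document): project_id=NULL, no match -> dropped
  - task 7 (Research): project_id=5 -> matches Nimbus
So 2 of 7 rows are dropped.

SQL:
SELECT a.name, b.name AS project
FROM tasks a
INNER JOIN projects b ON a.project_id = b.id

Result:
name      | project
----------+--------
Design    | Epsilon
Setup     | Delta  
Implement | Nimbus 
Audit     | Nimbus 
Research  | Nimbus 


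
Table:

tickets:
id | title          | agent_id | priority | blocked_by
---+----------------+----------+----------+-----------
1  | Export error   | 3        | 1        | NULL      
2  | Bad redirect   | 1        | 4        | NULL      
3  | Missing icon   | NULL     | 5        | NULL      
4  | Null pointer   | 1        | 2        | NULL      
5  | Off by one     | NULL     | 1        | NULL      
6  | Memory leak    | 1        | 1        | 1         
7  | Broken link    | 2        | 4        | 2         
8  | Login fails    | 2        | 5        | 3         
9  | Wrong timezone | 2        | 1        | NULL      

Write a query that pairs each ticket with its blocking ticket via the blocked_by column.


This is a self-join: tickets is joined to a second copy of itself, matching each row's blocked_by to another row's id. Use LEFT JOIN so rows with blocked_by=NULL are kept.
  - ticket 1 (Export error): blocked_by=NULL -> NULL
  - ticket 2 (Bad redirect): blocked_by=NULL -> NULL
  - ticket 3 (Missing icon): blocked_by=NULL -> NULL
  - ticket 4 (Null pointer): blocked_by=NULL -> NULL
  - ticket 5 (Off by one): blocked_by=NULL -> NULL
  - ticket 6 (Memory leak): blocked_by=1 -> Export error
  - ticket 7 (Broken link): blocked_by=2 -> Bad redirect
  - ticket 8 (Login fails): blocked_by=3 -> Missing icon
  - ticket 9 (Wrong timezone): blocked_by=NULL -> NULL

SQL:
SELECT a.title AS item, b.title AS blocked_by
FROM tickets a
LEFT JOIN tickets b ON a.blocked_by = b.id

Result:
item           | blocked_by  
---------------+-------------
Export error   | NULL        
Bad redirect   | NULL        
Missing icon   | NULL        
Null pointer   | NULL        
Off by one     | NULL        
Memory leak    | Export error
Broken link    | Bad redirect
Login fails    | Missing icon
Wrong timezone | NULL        


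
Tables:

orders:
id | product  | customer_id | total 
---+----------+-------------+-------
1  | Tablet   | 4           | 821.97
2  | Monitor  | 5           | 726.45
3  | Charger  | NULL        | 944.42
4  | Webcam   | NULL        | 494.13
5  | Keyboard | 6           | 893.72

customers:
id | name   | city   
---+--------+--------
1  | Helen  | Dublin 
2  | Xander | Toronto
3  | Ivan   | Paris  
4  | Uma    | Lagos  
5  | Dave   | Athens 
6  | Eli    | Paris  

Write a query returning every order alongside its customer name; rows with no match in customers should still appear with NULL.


LEFT JOIN keeps every row from orders (the left table); where customer_id has no match in customers, the customer columns become NULL. Walk through each order:
  - order 1 (Tablet): customer_id=4 -> matches Uma
  - order 2 (Monitor): customer_id=5 -> matches Dave
  - order 3 (Charger): customer_id=NULL, no match -> kept with NULL
  - order 4 (Webcam): customer_id=NULL, no match -> kept with NULL
  - order 5 (Keyboard): customer_id=6 -> matches Eli
All 5 rows appear; 2 have NULL customer.

SQL:
SELECT a.product, b.name AS customer
FROM orders a
LEFT JOIN customers b ON a.customer_id = b.id

Result:
product  | customer
---------+---------
Tablet   | Uma     
Monitor  | Dave    
Charger  | NULL    
Webcam   | NULL    
Keyboard | Eli     


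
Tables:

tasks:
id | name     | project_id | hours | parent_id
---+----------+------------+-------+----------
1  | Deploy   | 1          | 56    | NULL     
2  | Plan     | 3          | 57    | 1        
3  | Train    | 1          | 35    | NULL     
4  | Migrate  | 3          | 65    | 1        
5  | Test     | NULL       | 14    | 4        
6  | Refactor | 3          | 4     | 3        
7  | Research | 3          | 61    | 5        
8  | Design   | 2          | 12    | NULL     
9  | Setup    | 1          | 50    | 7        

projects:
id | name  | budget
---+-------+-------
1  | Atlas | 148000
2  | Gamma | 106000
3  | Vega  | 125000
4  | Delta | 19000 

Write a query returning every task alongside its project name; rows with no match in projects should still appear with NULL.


LEFT JOIN keeps every row from tasks (the left table); where project_id has no match in projects, the project columns become NULL. Walk through each task:
  - task 1 (Deploy): project_id=1 -> matches Atlas
  - task 2 (Plan): project_id=3 -> matches Vega
  - task 3 (Train): project_id=1 -> matches Atlas
  - task 4 (Migrate): project_id=3 -> matches Vega
  - task 5 (Test): project_id=NULL, no match -> kept with NULL
  - task 6 (Refactor): project_id=3 -> matches Vega
  - task 7 (Research): project_id=3 -> matches Vega
  - task 8 (Design): project_id=2 -> matches Gamma
  - task 9 (Setup): project_id=1 -> matches Atlas
All 9 rows appear; 1 has NULL project.

SQL:
SELECT a.name, b.name AS project
FROM tasks a
LEFT JOIN projects b ON a.project_id = b.id

Result:
name     | project
---------+--------
Deploy   | Atlas  
Plan     | Vega   
Train    | Atlas  
Migrate  | Vega   
Test     | NULL   
Refactor | Vega   
Research | Vega   
Design   | Gamma  
Setup    | Atlas  


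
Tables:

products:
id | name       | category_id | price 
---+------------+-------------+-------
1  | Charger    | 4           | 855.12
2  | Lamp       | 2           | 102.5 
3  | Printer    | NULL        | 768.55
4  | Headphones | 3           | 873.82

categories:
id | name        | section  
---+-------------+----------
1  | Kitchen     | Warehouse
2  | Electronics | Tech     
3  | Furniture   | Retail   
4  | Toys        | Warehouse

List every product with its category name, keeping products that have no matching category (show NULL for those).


LEFT JOIN keeps every row from products (the left table); where category_id has no match in categories, the category columns become NULL. Walk through each product:
  - product 1 (Charger): category_id=4 -> matches Toys
  - product 2 (Lamp): category_id=2 -> matches Electronics
  - product 3 (Printer): category_id=NULL, no match -> kept with NULL
  - product 4 (Headphones): category_id=3 -> matches Furniture
All 4 rows appear; 1 has NULL category.

SQL:
SELECT a.name, b.name AS category
FROM products a
LEFT JOIN categories b ON a.category_id = b.id

Result:
name       | category   
-----------+------------
Charger    | Toys       
Lamp       | Electronics
Printer    | NULL       
Headphones | Furniture  


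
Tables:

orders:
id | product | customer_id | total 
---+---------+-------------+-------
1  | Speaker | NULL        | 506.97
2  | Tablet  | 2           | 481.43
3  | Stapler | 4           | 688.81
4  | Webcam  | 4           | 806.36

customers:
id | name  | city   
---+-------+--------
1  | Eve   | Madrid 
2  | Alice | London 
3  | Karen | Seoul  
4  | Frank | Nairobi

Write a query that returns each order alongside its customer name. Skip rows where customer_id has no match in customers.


INNER JOIN keeps only orders rows whose customer_id matches an id in customers. Walk through each order:
  - order 1 (Speaker): customer_id=NULL, no match -> dropped
  - order 2 (Tablet): customer_id=2 -> matches Alice
  - order 3 (Stapler): customer_id=4 -> matches Frank
  - order 4 (Webcam): customer_id=4 -> matches Frank
So 1 of 4 rows is dropped.

SQL:
SELECT a.product, b.name AS customer
FROM orders a
INNER JOIN customers b ON a.customer_id = b.id

Result:
product | customer
--------+---------
Tablet  | Alice   
Stapler | Frank   
Webcam  | Frank   


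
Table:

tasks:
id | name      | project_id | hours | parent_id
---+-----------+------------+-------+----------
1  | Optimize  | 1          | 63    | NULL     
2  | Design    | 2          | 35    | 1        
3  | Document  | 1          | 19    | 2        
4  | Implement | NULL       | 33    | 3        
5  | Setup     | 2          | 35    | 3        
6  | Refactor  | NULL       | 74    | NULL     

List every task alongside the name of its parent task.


This is a self-join: tasks is joined to a second copy of itself, matching each row's parent_id to another row's id. Use LEFT JOIN so rows with parent_id=NULL are kept.
  - task 1 (Optimize): parent_id=NULL -> NULL
  - task 2 (Design): parent_id=1 -> Optimize
  - task 3 (Document): parent_id=2 -> Design
  - task 4 (Implement): parent_id=3 -> Document
  - task 5 (Setup): parent_id=3 -> Document
  - task 6 (Refactor): parent_id=NULL -> NULL

SQL:
SELECT a.name AS item, b.name AS parent
FROM tasks a
LEFT JOIN tasks b ON a.parent_id = b.id

Result:
item      | parent  
----------+---------
Optimize  | NULL    
Design    | Optimize
Document  | Design  
Implement | Document
Setup     | Document
Refactor  | NULL    


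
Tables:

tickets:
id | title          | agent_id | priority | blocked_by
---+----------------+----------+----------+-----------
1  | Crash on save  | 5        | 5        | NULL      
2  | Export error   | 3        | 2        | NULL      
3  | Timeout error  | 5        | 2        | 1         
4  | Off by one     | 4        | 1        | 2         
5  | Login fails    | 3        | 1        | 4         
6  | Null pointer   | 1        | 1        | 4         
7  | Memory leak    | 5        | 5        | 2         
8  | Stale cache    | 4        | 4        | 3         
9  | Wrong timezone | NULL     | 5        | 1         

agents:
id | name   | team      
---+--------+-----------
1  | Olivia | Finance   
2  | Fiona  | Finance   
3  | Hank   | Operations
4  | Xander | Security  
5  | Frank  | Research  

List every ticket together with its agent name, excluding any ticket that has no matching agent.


INNER JOIN keeps only tickets rows whose agent_id matches an id in agents. Walk through each ticket:
  - ticket 1 (Crash on save): agent_id=5 -> matches Frank
  - ticket 2 (Export error): agent_id=3 -> matches Hank
  - ticket 3 (Timeout error): agent_id=5 -> matches Frank
  - ticket 4 (Off by one): agent_id=4 -> matches Xander
  - ticket 5 (Login fails): agent_id=3 -> matches Hank
  - ticket 6 (Null pointer): agent_id=1 -> matches Olivia
  - ticket 7 (Memory leak): agent_id=5 -> matches Frank
  - ticket 8 (Stale cache): agent_id=4 -> matches Xander
  - ticket 9 (Wrong timezone): agent_id=NULL, no match -> dropped
So 1 of 9 rows is dropped.

SQL:
SELECT a.title, b.name AS agent
FROM tickets a
INNER JOIN agents b ON a.agent_id = b.id

Result:
title         | agent 
--------------+-------
Crash on save | Frank 
Export error  | Hank  
Timeout error | Frank 
Off by one    | Xander
Login fails   | Hank  
Null pointer  | Olivia
Memory leak   | Frank 
Stale cache   | Xander


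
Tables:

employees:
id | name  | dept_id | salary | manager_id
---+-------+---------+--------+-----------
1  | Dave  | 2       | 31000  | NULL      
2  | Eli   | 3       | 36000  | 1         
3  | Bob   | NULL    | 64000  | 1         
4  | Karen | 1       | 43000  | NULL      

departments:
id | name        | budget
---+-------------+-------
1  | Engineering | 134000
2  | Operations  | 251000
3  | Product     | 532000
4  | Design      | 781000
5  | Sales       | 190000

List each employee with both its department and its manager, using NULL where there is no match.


Two LEFT JOINs from the same base table employees: one to departments via dept_id, one to employees itself via manager_id. Both are LEFT so every employee is preserved.
Match against departments:
  - employee 1 (Dave): dept_id=2 -> matches Operations
  - employee 2 (Eli): dept_id=3 -> matches Product
  - employee 3 (Bob): dept_id=NULL, no match -> kept with NULL
  - employee 4 (Karen): dept_id=1 -> matches Engineering
Match against employees (self):
  - employee 1 (Dave): manager_id=NULL -> NULL
  - employee 2 (Eli): manager_id=1 -> Dave
  - employee 3 (Bob): manager_id=1 -> Dave
  - employee 4 (Karen): manager_id=NULL -> NULL

SQL:
SELECT a.name, b.name AS department, c.name AS manager
FROM employees a
LEFT JOIN departments b ON a.dept_id = b.id
LEFT JOIN employees c ON a.manager_id = c.id

Result:
name  | department  | manager
------+-------------+--------
Dave  | Operations  | NULL   
Eli   | Product     | Dave   
Bob   | NULL        | Dave   
Karen | Engineering | NULL   


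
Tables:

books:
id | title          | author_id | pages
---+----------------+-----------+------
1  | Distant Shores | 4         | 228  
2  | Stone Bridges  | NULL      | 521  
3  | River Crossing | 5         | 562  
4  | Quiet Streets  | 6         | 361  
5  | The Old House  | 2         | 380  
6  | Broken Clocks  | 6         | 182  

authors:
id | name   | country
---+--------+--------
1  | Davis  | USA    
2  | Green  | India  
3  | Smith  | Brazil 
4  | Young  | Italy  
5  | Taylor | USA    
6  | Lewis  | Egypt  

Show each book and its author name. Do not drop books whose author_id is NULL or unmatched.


LEFT JOIN keeps every row from books (the left table); where author_id has no match in authors, the author columns become NULL. Walk through each book:
  - book 1 (Distant Shores): author_id=4 -> matches Young
  - book 2 (Stone Bridges): author_id=NULL, no match -> kept with NULL
  - book 3 (River Crossing): author_id=5 -> matches Taylor
  - book 4 (Quiet Streets): author_id=6 -> matches Lewis
  - book 5 (The Old House): author_id=2 -> matches Green
  - book 6 (Broken Clocks): author_id=6 -> matches Lewis
All 6 rows appear; 1 has NULL author.

SQL:
SELECT a.title, b.name AS author
FROM books a
LEFT JOIN authors b ON a.author_id = b.id

Result:
title          | author
---------------+-------
Distant Shores | Young 
Stone Bridges  | NULL  
River Crossing | Taylor
Quiet Streets  | Lewis 
The Old House  | Green 
Broken Clocks  | Lewis 


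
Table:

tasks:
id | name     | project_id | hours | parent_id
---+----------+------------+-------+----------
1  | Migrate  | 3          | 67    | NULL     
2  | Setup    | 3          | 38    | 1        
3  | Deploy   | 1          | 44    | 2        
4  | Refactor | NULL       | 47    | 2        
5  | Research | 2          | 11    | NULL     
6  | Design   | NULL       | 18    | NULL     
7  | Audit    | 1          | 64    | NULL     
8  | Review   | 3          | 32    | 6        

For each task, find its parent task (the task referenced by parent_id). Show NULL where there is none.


This is a self-join: tasks is joined to a second copy of itself, matching each row's parent_id to another row's id. Use LEFT JOIN so rows with parent_id=NULL are kept.
  - task 1 (Migrate): parent_id=NULL -> NULL
  - task 2 (Setup): parent_id=1 -> Migrate
  - task 3 (Deploy): parent_id=2 -> Setup
  - task 4 (Refactor): parent_id=2 -> Setup
  - task 5 (Research): parent_id=NULL -> NULL
  - task 6 (Design): parent_id=NULL -> NULL
  - task 7 (Audit): parent_id=NULL -> NULL
  - task 8 (Review): parent_id=6 -> Design

SQL:
SELECT a.name AS item, b.name AS parent
FROM tasks a
LEFT JOIN tasks b ON a.parent_id = b.id

Result:
item     | parent 
---------+--------
Migrate  | NULL   
Setup    | Migrate
Deploy   | Setup  
Refactor | Setup  
Research | NULL   
Design   | NULL   
Audit    | NULL   
Review   | Design 
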